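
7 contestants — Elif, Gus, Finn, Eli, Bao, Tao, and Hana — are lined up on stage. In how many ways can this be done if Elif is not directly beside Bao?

There are 7! = 5040 arrangements in all. If Elif and Bao are adjacent, merging them into one block gives 2·(6)! = 1440 arrangements.
So 5040 − 1440 = 3600 arrangements keep them apart.

3600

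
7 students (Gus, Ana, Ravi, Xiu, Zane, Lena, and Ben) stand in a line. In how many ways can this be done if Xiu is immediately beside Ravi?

Treat {Xiu, Ravi} as a single unit. There are 6 units to order, and the pair itself can be ordered 2 ways.
That gives 2 × 6! = 2 × 720 = 1440.

1440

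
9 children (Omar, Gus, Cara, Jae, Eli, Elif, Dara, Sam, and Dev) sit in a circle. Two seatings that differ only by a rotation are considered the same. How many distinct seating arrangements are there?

40320

Around a circle, 9 distinct people have 9!/9 = (8)! = 40320 rotationally distinct seatings.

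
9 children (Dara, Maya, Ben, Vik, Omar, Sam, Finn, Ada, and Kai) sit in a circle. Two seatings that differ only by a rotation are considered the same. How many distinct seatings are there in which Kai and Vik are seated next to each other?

Glue Kai and Vik into a block (2 internal orders). Seating 8 units around a circle gives (7)! arrangements.
So 2 × (7)! = 2 × 5040 = 10080.

10080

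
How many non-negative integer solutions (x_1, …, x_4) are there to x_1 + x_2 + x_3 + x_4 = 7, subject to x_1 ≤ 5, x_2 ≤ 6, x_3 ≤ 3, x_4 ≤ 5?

Without the upper bounds there are C(10,3) = 120 ways to split 7 among 4 variables.
Subtract solutions that violate a single cap (substitute x_i' = x_i − (cap_i+1)): x_1 ≥ 6 gives C(4,3) = 4; x_2 ≥ 7 gives C(3,3) = 1; x_3 ≥ 4 gives C(6,3) = 20; x_4 ≥ 6 gives C(4,3) = 4. Together 29.
No two caps can be exceeded simultaneously, so the pair terms are all 0.
By inclusion–exclusion the count is 120 − 29 + 0 = 91.

91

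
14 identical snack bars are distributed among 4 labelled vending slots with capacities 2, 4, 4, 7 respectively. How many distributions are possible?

Ignoring the caps, the number of non-negative solutions to x_1+…+x_4 = 14 is C(17,3) = 680.
Subtract solutions that violate a single cap (substitute x_i' = x_i − (cap_i+1)): x_1 ≥ 3 gives C(14,3) = 364; x_2 ≥ 5 gives C(12,3) = 220; x_3 ≥ 5 gives C(12,3) = 220; x_4 ≥ 8 gives C(9,3) = 84. Together 888.
Add back pairs where two caps are both exceeded: 84 + 84 + 20 + 35 + 4 + 4 = 231.
Subtract triples: 4 + 0 + 0 + 0 = 4.
By inclusion–exclusion the count is 680 − 888 + 231 − 4 = 19.

19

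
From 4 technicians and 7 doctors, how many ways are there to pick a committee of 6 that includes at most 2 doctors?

Split by how many doctors are chosen (0 through 2).
Sum: C(7,0)·C(4,6) + C(7,1)·C(4,5) + C(7,2)·C(4,4) = 0 + 0 + 21 = 21.

21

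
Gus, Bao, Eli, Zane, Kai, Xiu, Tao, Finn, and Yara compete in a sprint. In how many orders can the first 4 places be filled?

This is an ordered selection of 4 from 9: P(9,4).
That gives 9 × 8 × 7 × 6 = 3024.

3024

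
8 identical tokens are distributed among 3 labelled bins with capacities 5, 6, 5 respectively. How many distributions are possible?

30

By stars and bars, unrestricted non-negative solutions to x_1+…+x_3 = 8 number C(8+2,2) = 45.
Subtract solutions that violate a single cap (substitute x_i' = x_i − (cap_i+1)): x_1 ≥ 6 gives C(4,2) = 6; x_2 ≥ 7 gives C(3,2) = 3; x_3 ≥ 6 gives C(4,2) = 6. Together 15.
No two caps can be exceeded simultaneously, so the pair terms are all 0.
By inclusion–exclusion the count is 45 − 15 + 0 = 30.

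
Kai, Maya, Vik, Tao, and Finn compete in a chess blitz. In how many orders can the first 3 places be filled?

There are 5 choices for 1st place, 4 for 2nd, and 3 for 3rd.
That gives 5 × 4 × 3 = 60.

60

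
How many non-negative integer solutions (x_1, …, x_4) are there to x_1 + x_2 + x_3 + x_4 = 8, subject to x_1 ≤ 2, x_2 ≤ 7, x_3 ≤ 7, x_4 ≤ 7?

106

By stars and bars, unrestricted non-negative solutions to x_1+…+x_4 = 8 number C(8+3,3) = 165.
Subtract solutions that violate a single cap (substitute x_i' = x_i − (cap_i+1)): x_1 ≥ 3 gives C(8,3) = 56; x_2 ≥ 8 gives C(3,3) = 1; x_3 ≥ 8 gives C(3,3) = 1; x_4 ≥ 8 gives C(3,3) = 1. Together 59.
No two caps can be exceeded simultaneously, so the pair terms are all 0.
By inclusion–exclusion the count is 165 − 59 + 0 = 106.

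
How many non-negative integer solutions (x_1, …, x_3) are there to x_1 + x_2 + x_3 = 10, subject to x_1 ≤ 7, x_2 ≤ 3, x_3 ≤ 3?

10

Without the upper bounds there are C(12,2) = 66 ways to split 10 among 3 variables.
Subtract solutions that violate a single cap (substitute x_i' = x_i − (cap_i+1)): x_1 ≥ 8 gives C(4,2) = 6; x_2 ≥ 4 gives C(8,2) = 28; x_3 ≥ 4 gives C(8,2) = 28. Together 62.
Add back pairs where two caps are both exceeded: 0 + 0 + 6 = 6.
By inclusion–exclusion the count is 66 − 62 + 6 = 10.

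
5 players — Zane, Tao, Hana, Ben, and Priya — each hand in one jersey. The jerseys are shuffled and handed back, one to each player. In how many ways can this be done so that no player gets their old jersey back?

44

Count assignments avoiding every fixed point. For any j of the 5 players fixed to their old jersey, the other 5−j can be arranged in (5−j)! ways.
By inclusion–exclusion this is Σ_{j=0}^{5} (−1)^j C(5,j)·(5−j)!.
Computing: 120 − 120 + 60 − 20 + 5 − 1 = 44.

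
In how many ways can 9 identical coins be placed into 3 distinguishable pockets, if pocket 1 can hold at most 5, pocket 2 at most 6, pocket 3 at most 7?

36

Ignoring the caps, the number of non-negative solutions to x_1+…+x_3 = 9 is C(11,2) = 55.
Subtract solutions that violate a single cap (substitute x_i' = x_i − (cap_i+1)): x_1 ≥ 6 gives C(5,2) = 10; x_2 ≥ 7 gives C(4,2) = 6; x_3 ≥ 8 gives C(3,2) = 3. Together 19.
No two caps can be exceeded simultaneously, so the pair terms are all 0.
By inclusion–exclusion the count is 55 − 19 + 0 = 36.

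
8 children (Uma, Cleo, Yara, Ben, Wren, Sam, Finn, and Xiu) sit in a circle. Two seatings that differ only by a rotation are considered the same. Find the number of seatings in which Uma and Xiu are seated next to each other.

1440

Treat {Uma, Xiu} as one unit (2 internal orders) and seat the resulting 7 units around the table: (6)! circular arrangements.
So 2 × (6)! = 2 × 720 = 1440.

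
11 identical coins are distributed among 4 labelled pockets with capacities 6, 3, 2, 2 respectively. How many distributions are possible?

10

Without the upper bounds there are C(14,3) = 364 ways to split 11 among 4 pockets.
Subtract solutions that violate a single cap (substitute x_i' = x_i − (cap_i+1)): x_1 ≥ 7 gives C(7,3) = 35; x_2 ≥ 4 gives C(10,3) = 120; x_3 ≥ 3 gives C(11,3) = 165; x_4 ≥ 3 gives C(11,3) = 165. Together 485.
Add back pairs where two caps are both exceeded: 1 + 4 + 4 + 35 + 35 + 56 = 135.
Subtract triples: 0 + 0 + 0 + 4 = 4.
By inclusion–exclusion the count is 364 − 485 + 135 − 4 = 10.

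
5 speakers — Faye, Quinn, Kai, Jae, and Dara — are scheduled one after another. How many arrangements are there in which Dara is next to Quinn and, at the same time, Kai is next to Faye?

24

Treat {Dara,Quinn} as one block (2 orders) and {Kai,Faye} as another (2 orders).
That leaves 3 units to arrange: 2 × 2 × 3! = 4 × 6 = 24.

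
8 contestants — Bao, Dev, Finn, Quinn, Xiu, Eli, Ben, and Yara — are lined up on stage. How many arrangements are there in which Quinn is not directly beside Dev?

30240

There are 8! = 40320 arrangements in all. If Quinn and Dev are adjacent, merging them into one block gives 2·(7)! = 10080 arrangements.
So 40320 − 10080 = 30240 arrangements keep them apart.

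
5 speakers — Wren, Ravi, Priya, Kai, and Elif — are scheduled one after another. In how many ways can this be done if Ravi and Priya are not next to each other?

There are 5! = 120 arrangements in all. If Ravi and Priya are adjacent, merging them into one block gives 2·(4)! = 48 arrangements.
Complementary counting: 120 − 48 = 72.

72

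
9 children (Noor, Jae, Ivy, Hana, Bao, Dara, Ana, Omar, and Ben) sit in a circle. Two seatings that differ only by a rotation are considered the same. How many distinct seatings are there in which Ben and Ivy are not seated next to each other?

Without the restriction there are (8)! = 40320 seatings.
Those with Ben next to Ivy: fuse the pair into one unit and seat 8 units around a circle — 2·(7)! = 10080.
Subtracting, 40320 − 10080 = 30240.

30240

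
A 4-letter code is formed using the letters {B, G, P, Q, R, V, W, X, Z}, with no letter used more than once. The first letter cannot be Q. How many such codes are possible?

2688

The first letter has 9−1 = 8 choices (anything except Q).
The remaining 3 letters are filled from the other 8 symbols without repetition: 8 × 7 × 6 = 336.
Total: 8 × 336 = 2688.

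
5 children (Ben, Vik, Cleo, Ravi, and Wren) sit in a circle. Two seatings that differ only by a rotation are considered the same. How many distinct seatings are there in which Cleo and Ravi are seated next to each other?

12

Treat {Cleo, Ravi} as one unit (2 internal orders) and seat the resulting 4 units around the table: (3)! circular arrangements.
So 2 × (3)! = 2 × 6 = 12.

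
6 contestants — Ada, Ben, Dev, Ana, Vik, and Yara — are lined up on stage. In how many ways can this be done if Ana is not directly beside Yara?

Of the 6! = 720 arrangements, those with Ana and Yara adjacent number 2 × 5! = 240 (treat the pair as a block with 2 internal orders).
Complementary counting: 720 − 240 = 480.

480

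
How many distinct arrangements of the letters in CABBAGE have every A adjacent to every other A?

Treat the 2 copies of A as a single block. The multiset to arrange is then {AA, B, B, C, E, G}, 6 items in all.
That gives (6)!/(2!) = 360 arrangements.

360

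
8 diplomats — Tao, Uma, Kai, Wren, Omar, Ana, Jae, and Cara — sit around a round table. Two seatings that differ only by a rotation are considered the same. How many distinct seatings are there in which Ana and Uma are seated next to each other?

1440

Glue Ana and Uma into a block (2 internal orders). Seating 7 units around a circle gives (6)! arrangements.
So 2 × (6)! = 2 × 720 = 1440.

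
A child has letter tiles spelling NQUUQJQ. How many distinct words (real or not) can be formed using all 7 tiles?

Letter multiplicities in NQUUQJQ: J×1, N×1, Q×3, U×2.
The number of distinct arrangements is 7!/(3!·2!) = 5040/12 = 420.

420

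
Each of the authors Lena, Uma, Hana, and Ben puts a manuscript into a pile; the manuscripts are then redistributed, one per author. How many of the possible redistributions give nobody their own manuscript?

9

Let Aᵢ be the assignments in which author i gets their own manuscript. We want the size of the complement of A₁∪…∪A_4.
By inclusion–exclusion this is Σ_{j=0}^{4} (−1)^j C(4,j)·(4−j)!.
Computing: 24 − 24 + 12 − 4 + 1 = 9.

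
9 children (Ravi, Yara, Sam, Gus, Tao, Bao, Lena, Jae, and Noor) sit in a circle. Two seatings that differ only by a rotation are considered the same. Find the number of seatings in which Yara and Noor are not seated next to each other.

30240

Without the restriction there are (8)! = 40320 seatings.
Those with Yara next to Noor: fuse the pair into one unit and seat 8 units around a circle — 2·(7)! = 10080.
Subtracting, 40320 − 10080 = 30240.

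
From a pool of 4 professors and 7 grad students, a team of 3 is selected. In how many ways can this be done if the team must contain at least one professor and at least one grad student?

Unrestricted: C(11,3) = 165 ways to pick any 3 of the 11.
Selections missing a whole group: no professors → C(7,3) = 35; no grad students → C(4,3) = 4.
Both groups omitted at once is impossible, so 165 − 39 = 126.

126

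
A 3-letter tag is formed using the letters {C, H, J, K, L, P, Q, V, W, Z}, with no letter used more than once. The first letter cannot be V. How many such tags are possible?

The first letter has 10−1 = 9 choices (anything except V).
The remaining 2 letters are filled from the other 9 symbols without repetition: 9 × 8 = 72.
Total: 9 × 72 = 648.

648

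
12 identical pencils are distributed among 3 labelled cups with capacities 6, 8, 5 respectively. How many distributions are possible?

32

By stars and bars, unrestricted non-negative solutions to x_1+…+x_3 = 12 number C(12+2,2) = 91.
Subtract solutions that violate a single cap (substitute x_i' = x_i − (cap_i+1)): x_1 ≥ 7 gives C(7,2) = 21; x_2 ≥ 9 gives C(5,2) = 10; x_3 ≥ 6 gives C(8,2) = 28. Together 59.
No two caps can be exceeded simultaneously, so the pair terms are all 0.
By inclusion–exclusion the count is 91 − 59 + 0 = 32.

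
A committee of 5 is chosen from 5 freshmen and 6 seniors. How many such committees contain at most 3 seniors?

381

Split by how many seniors are chosen (0 through 3).
Sum: C(6,0)·C(5,5) + C(6,1)·C(5,4) + C(6,2)·C(5,3) + C(6,3)·C(5,2) = 1 + 30 + 150 + 200 = 381.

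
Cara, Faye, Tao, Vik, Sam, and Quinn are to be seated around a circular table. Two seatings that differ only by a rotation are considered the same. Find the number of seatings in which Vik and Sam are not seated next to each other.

Without the restriction there are (5)! = 120 seatings.
Those with Vik next to Sam: fuse the pair into one unit and seat 5 units around a circle — 2·(4)! = 48.
Subtracting, 120 − 48 = 72.

72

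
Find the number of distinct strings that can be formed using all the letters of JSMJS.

30

Letter multiplicities in JSMJS: J×2, M×1, S×2.
So there are 5! / (2!·2!) = 30 distinguishable arrangements.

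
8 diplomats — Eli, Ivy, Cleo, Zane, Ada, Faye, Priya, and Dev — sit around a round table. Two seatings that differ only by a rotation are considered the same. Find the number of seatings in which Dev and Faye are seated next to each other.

1440

Glue Dev and Faye into a block (2 internal orders). Seating 7 units around a circle gives (6)! arrangements.
So 2 × (6)! = 2 × 720 = 1440.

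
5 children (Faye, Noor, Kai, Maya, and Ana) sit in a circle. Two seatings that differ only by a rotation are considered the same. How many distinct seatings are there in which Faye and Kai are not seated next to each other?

Without the restriction there are (4)! = 24 seatings.
Those with Faye next to Kai: fuse the pair into one unit and seat 4 units around a circle — 2·(3)! = 12.
Subtracting, 24 − 12 = 12.

12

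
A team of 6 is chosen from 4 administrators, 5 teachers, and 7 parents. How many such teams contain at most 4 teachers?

Split by how many teachers are chosen (0 through 4).
Sum: C(5,0)·C(11,6) + C(5,1)·C(11,5) + C(5,2)·C(11,4) + C(5,3)·C(11,3) + C(5,4)·C(11,2) = 462 + 2310 + 3300 + 1650 + 275 = 7997.

7997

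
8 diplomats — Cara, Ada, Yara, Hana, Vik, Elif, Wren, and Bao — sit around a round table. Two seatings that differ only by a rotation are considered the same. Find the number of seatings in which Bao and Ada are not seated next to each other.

3600

Without the restriction there are (7)! = 5040 seatings.
Seatings with Bao beside Ada: treat them as a block with 2 internal orders, giving 2 × (6)! = 1440.
Subtracting, 5040 − 1440 = 3600.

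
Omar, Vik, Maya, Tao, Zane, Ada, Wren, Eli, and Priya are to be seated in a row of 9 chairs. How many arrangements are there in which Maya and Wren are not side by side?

282240

Of the 9! = 362880 arrangements, those with Maya and Wren adjacent number 2 × 8! = 80640 (treat the pair as a block with 2 internal orders).
So 362880 − 80640 = 282240 arrangements keep them apart.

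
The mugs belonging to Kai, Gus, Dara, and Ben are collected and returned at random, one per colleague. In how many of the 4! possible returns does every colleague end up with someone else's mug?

Count assignments avoiding every fixed point. For any j of the 4 colleagues fixed to their own mug, the other 4−j can be arranged in (4−j)! ways.
By inclusion–exclusion this is Σ_{j=0}^{4} (−1)^j C(4,j)·(4−j)!.
Computing: 24 − 24 + 12 − 4 + 1 = 9.

9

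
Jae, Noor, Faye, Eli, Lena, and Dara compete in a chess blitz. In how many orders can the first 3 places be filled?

There are 6 choices for 1st place, 5 for 2nd, and 4 for 3rd.
That gives 6 × 5 × 4 = 120.

120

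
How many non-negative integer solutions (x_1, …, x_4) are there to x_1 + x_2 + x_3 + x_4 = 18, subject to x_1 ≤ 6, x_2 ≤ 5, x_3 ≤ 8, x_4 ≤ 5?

By stars and bars, unrestricted non-negative solutions to x_1+…+x_4 = 18 number C(18+3,3) = 1330.
Subtract solutions that violate a single cap (substitute x_i' = x_i − (cap_i+1)): x_1 ≥ 7 gives C(14,3) = 364; x_2 ≥ 6 gives C(15,3) = 455; x_3 ≥ 9 gives C(12,3) = 220; x_4 ≥ 6 gives C(15,3) = 455. Together 1494.
Add back pairs where two caps are both exceeded: 56 + 10 + 56 + 20 + 84 + 20 = 246.
By inclusion–exclusion the count is 1330 − 1494 + 246 = 82.

82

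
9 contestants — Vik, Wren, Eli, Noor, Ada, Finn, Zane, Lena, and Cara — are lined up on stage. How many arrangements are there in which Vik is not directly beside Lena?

Of the 9! = 362880 arrangements, those with Vik and Lena adjacent number 2 × 8! = 80640 (treat the pair as a block with 2 internal orders).
Complementary counting: 362880 − 80640 = 282240.

282240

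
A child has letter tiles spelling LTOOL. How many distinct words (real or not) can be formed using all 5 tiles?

LTOOL has 5 letters with L appearing twice and O appearing twice.
Dividing 5! = 120 by 2!·2! = 4 for the repeated letters gives 30.

30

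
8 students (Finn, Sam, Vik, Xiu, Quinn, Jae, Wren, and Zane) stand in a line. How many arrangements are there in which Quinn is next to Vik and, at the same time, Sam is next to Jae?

Treat {Quinn,Vik} as one block (2 orders) and {Sam,Jae} as another (2 orders).
That leaves 6 units to arrange: 2 × 2 × 6! = 4 × 720 = 2880.

2880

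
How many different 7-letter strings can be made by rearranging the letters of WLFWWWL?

105

The 7 letters of WLFWWWL have repeats: L appearing twice and W appearing 4 times.
Dividing 7! = 5040 by 4!·2! = 48 for the repeated letters gives 105.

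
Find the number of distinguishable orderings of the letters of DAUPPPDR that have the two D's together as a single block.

Treat the 2 copies of D as a single block. The multiset to arrange is then {DD, A, P, P, P, R, U}, 7 items in all.
That gives (7)!/(3!) = 840 arrangements.

840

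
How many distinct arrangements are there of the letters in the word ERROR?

ERROR has 5 letters with R appearing 3 times.
The number of distinct arrangements is 5!/(3!) = 120/6 = 20.

20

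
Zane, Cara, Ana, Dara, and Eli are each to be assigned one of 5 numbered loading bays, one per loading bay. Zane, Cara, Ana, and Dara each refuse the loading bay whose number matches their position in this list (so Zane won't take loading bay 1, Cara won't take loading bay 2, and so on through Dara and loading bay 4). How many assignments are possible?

Let Aᵢ (for 1 ≤ i ≤ 4) be the placements that put person i in their forbidden loading bay. Any j of these fix j positions, leaving (5−j)! ways to fill the rest, and there are C(4,j) ways to pick which j.
By inclusion–exclusion, the number of valid placements is Σ_{j=0}^{4} (−1)^j C(4,j)·(5−j)!.
Computing: 120 − 96 + 36 − 8 + 1 = 53.

53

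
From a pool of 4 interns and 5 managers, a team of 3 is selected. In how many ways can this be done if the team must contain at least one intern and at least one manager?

With no constraint there are C(9,3) = 84 possible selections.
Selections missing a whole group: no interns → C(5,3) = 10; no managers → C(4,3) = 4.
Both groups omitted at once is impossible, so 84 − 14 = 70.

70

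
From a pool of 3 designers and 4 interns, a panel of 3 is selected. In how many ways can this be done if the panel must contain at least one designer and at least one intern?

With no constraint there are C(7,3) = 35 possible selections.
Selections missing a whole group: no designers → C(4,3) = 4; no interns → C(3,3) = 1.
Both groups omitted at once is impossible, so 35 − 5 = 30.

30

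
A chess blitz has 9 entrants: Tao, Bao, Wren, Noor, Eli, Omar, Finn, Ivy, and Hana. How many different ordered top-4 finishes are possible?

3024

This is an ordered selection of 4 from 9: P(9,4).
That gives 9 × 8 × 7 × 6 = 3024.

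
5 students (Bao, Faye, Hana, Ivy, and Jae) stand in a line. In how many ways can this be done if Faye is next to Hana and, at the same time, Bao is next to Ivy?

24

Treat {Faye,Hana} as one block (2 orders) and {Bao,Ivy} as another (2 orders).
That leaves 3 units to arrange: 2 × 2 × 3! = 4 × 6 = 24.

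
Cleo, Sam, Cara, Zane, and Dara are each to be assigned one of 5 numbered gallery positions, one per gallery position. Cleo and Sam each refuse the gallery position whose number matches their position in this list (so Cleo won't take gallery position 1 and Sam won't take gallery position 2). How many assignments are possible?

Let Aᵢ (for i ∈ {1, 2}) be the placements that put person i in their forbidden gallery position. Any j of these fix j positions, leaving (5−j)! ways to fill the rest, and there are C(2,j) ways to pick which j.
By inclusion–exclusion, the number of valid placements is Σ_{j=0}^{2} (−1)^j C(2,j)·(5−j)!.
Computing: 120 − 48 + 6 = 78.

78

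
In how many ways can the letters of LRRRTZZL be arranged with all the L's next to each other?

420

Treat the 2 copies of L as a single block. The multiset to arrange is then {LL, R, R, R, T, Z, Z}, 7 items in all.
That gives (7)!/(3!·2!) = 420 arrangements.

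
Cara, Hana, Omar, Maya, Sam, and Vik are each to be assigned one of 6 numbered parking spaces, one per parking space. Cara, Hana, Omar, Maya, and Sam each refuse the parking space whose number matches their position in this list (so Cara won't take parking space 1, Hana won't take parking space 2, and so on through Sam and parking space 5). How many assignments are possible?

Let Aᵢ (for 1 ≤ i ≤ 5) be the placements that put person i in their forbidden parking space. Any j of these fix j positions, leaving (6−j)! ways to fill the rest, and there are C(5,j) ways to pick which j.
By inclusion–exclusion, the number of valid placements is Σ_{j=0}^{5} (−1)^j C(5,j)·(6−j)!.
Computing: 720 − 600 + 240 − 60 + 10 − 1 = 309.

309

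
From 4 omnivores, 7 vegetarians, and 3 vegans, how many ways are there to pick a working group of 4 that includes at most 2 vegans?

Split by how many vegans are chosen (0 through 2).
Sum: C(3,0)·C(11,4) + C(3,1)·C(11,3) + C(3,2)·C(11,2) = 330 + 495 + 165 = 990.

990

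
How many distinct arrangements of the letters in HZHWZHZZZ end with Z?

With the last slot taken by Z, it remains to arrange the other 8 letters (HHWZHZZZ).
Those 8 letters have H appearing 3 times and Z appearing 4 times, giving (8)!/(4!·3!) = 280.

280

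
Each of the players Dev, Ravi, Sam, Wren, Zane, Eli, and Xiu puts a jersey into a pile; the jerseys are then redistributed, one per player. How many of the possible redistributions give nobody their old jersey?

Count assignments avoiding every fixed point. For any j of the 7 players fixed to their old jersey, the other 7−j can be arranged in (7−j)! ways.
By inclusion–exclusion this is Σ_{j=0}^{7} (−1)^j C(7,j)·(7−j)!.
Computing: 5040 − 5040 + 2520 − 840 + 210 − 42 + 7 − 1 = 1854.

1854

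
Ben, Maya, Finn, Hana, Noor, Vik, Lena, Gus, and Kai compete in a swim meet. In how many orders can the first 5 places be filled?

15120

There are 9 choices for 1st place, 8 for 2nd, and so on down to 5 for position 5.
That gives 9 × 8 × 7 × 6 × 5 = 15120.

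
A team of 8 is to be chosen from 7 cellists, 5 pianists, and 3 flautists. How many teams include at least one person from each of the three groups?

5894

Total 8-person selections from all 15: C(15,8) = 6435.
Subtract selections that omit an entire group: no cellists → C(8,8) = 1; no pianists → C(10,8) = 45; no flautists → C(12,8) = 495.
Add back selections omitting two groups (i.e. drawn from a single group): C(7,8) + C(5,8) + C(3,8) = 0.
By inclusion–exclusion: 6435 − 541 + 0 = 5894.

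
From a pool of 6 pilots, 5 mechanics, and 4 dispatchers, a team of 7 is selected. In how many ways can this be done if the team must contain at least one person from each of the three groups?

5949

Unrestricted: C(15,7) = 6435 ways to pick any 7 of the 15.
Selections missing a whole group: no pilots → C(9,7) = 36; no mechanics → C(10,7) = 120; no dispatchers → C(11,7) = 330.
Add back selections omitting two groups (i.e. drawn from a single group): C(6,7) + C(5,7) + C(4,7) = 0.
By inclusion–exclusion: 6435 − 486 + 0 = 5949.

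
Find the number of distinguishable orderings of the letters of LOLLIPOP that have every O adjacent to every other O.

Treat the 2 copies of O as a single block. The multiset to arrange is then {OO, I, L, L, L, P, P}, 7 items in all.
That gives (7)!/(3!·2!) = 420 arrangements.

420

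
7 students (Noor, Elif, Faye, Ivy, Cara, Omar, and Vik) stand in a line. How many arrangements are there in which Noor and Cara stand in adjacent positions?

1440

Place the 5 others and the Noor-Cara pair as 6 objects in a line; the pair has 2 internal arrangements.
That gives 2 × 6! = 2 × 720 = 1440.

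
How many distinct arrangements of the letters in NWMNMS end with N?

Fix N in the last position and arrange the remaining 5 letters.
Those 5 letters have M appearing twice, giving (5)!/(2!) = 60.

60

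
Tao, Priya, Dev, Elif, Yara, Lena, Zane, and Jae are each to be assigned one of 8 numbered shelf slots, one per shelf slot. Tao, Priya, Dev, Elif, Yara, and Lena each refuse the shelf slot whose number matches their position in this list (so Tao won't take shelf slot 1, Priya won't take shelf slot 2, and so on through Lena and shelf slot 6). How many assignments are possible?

Let Aᵢ (for 1 ≤ i ≤ 6) be the placements that put person i in their forbidden shelf slot. Any j of these fix j positions, leaving (8−j)! ways to fill the rest, and there are C(6,j) ways to pick which j.
By inclusion–exclusion, the number of valid placements is Σ_{j=0}^{6} (−1)^j C(6,j)·(8−j)!.
Computing: 40320 − 30240 + 10800 − 2400 + 360 − 36 + 2 = 18806.

18806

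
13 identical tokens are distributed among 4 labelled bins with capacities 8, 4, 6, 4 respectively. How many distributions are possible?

Ignoring the caps, the number of non-negative solutions to x_1+…+x_4 = 13 is C(16,3) = 560.
Subtract solutions that violate a single cap (substitute x_i' = x_i − (cap_i+1)): x_1 ≥ 9 gives C(7,3) = 35; x_2 ≥ 5 gives C(11,3) = 165; x_3 ≥ 7 gives C(9,3) = 84; x_4 ≥ 5 gives C(11,3) = 165. Together 449.
Add back pairs where two caps are both exceeded: 0 + 0 + 0 + 4 + 20 + 4 = 28.
By inclusion–exclusion the count is 560 − 449 + 28 = 139.

139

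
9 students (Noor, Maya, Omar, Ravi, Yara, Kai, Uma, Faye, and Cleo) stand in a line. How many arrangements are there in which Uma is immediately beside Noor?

80640

Glue Uma and Noor into one block (2 internal orders), leaving 8 units to arrange in a row.
That gives 2 × 8! = 2 × 40320 = 80640.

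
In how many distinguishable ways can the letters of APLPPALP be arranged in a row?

Letter multiplicities in APLPPALP: A×2, L×2, P×4.
Dividing 8! = 40320 by 4!·2!·2! = 96 for the repeated letters gives 420.

420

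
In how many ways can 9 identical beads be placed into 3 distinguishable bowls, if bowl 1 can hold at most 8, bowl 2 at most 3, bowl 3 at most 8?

By stars and bars, unrestricted non-negative solutions to x_1+…+x_3 = 9 number C(9+2,2) = 55.
Subtract solutions that violate a single cap (substitute x_i' = x_i − (cap_i+1)): x_1 ≥ 9 gives C(2,2) = 1; x_2 ≥ 4 gives C(7,2) = 21; x_3 ≥ 9 gives C(2,2) = 1. Together 23.
No two caps can be exceeded simultaneously, so the pair terms are all 0.
By inclusion–exclusion the count is 55 − 23 + 0 = 32.

32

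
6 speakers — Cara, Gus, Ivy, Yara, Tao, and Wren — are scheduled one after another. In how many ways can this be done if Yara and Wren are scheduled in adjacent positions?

Place the 4 others and the Yara-Wren pair as 5 objects in a line; the pair has 2 internal arrangements.
That gives 2 × 5! = 2 × 120 = 240.

240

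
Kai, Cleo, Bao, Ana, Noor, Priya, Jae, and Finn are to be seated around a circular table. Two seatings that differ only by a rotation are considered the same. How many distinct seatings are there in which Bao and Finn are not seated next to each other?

All circular seatings of 8 people number (7)! = 5040.
Seatings with Bao beside Finn: treat them as a block with 2 internal orders, giving 2 × (6)! = 1440.
Subtracting, 5040 − 1440 = 3600.

3600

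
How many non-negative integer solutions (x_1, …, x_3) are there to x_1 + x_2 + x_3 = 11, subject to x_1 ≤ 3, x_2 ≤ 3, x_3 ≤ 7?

6

Ignoring the caps, the number of non-negative solutions to x_1+…+x_3 = 11 is C(13,2) = 78.
Subtract solutions that violate a single cap (substitute x_i' = x_i − (cap_i+1)): x_1 ≥ 4 gives C(9,2) = 36; x_2 ≥ 4 gives C(9,2) = 36; x_3 ≥ 8 gives C(5,2) = 10. Together 82.
Add back pairs where two caps are both exceeded: 10 + 0 + 0 = 10.
By inclusion–exclusion the count is 78 − 82 + 10 = 6.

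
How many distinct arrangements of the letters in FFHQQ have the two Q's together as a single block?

Treat the 2 copies of Q as a single block. The multiset to arrange is then {QQ, F, F, H}, 4 items in all.
That gives (4)!/(2!) = 12 arrangements.

12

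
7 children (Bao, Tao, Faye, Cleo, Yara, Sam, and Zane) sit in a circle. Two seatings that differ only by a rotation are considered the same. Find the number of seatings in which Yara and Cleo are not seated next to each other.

All circular seatings of 7 people number (6)! = 720.
Those with Yara next to Cleo: fuse the pair into one unit and seat 6 units around a circle — 2·(5)! = 240.
Subtracting, 720 − 240 = 480.

480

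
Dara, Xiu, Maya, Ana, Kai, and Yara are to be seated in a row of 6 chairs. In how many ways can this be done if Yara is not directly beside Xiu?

There are 6! = 720 arrangements in all. If Yara and Xiu are adjacent, merging them into one block gives 2·(5)! = 240 arrangements.
Complementary counting: 720 − 240 = 480.

480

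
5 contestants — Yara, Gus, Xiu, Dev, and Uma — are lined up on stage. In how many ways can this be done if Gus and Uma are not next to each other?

There are 5! = 120 arrangements in all. If Gus and Uma are adjacent, merging them into one block gives 2·(4)! = 48 arrangements.
So 120 − 48 = 72 arrangements keep them apart.

72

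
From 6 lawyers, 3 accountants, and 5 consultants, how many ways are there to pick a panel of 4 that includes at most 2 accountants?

Split by how many accountants are chosen (0 through 2).
Sum: C(3,0)·C(11,4) + C(3,1)·C(11,3) + C(3,2)·C(11,2) = 330 + 495 + 165 = 990.

990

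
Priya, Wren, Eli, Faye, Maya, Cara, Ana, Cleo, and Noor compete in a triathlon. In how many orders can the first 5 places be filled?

This is an ordered selection of 5 from 9: P(9,5).
That gives 9 × 8 × 7 × 6 × 5 = 15120.

15120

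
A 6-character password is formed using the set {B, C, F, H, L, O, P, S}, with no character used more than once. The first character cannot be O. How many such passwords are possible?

17640

The first character has 8−1 = 7 choices (anything except O).
The remaining 5 characters are filled from the other 7 symbols without repetition: 7 × 6 × 5 × 4 × 3 = 2520.
Total: 7 × 2520 = 17640.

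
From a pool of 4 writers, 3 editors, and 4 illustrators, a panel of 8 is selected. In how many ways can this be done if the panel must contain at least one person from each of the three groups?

Total 8-person selections from all 11: C(11,8) = 165.
Selections missing a whole group: no writers → C(7,8) = 0; no editors → C(8,8) = 1; no illustrators → C(7,8) = 0.
Add back selections omitting two groups (i.e. drawn from a single group): C(4,8) + C(3,8) + C(4,8) = 0.
By inclusion–exclusion: 165 − 1 + 0 = 164.

164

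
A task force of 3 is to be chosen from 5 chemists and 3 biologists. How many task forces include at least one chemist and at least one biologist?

45

Total 3-person selections from all 8: C(8,3) = 56.
Selections missing a whole group: no chemists → C(3,3) = 1; no biologists → C(5,3) = 10.
Both groups omitted at once is impossible, so 56 − 11 = 45.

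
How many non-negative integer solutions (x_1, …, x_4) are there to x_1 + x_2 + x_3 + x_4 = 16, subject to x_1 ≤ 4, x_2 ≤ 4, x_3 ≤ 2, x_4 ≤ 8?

10

Ignoring the caps, the number of non-negative solutions to x_1+…+x_4 = 16 is C(19,3) = 969.
Subtract solutions that violate a single cap (substitute x_i' = x_i − (cap_i+1)): x_1 ≥ 5 gives C(14,3) = 364; x_2 ≥ 5 gives C(14,3) = 364; x_3 ≥ 3 gives C(16,3) = 560; x_4 ≥ 9 gives C(10,3) = 120. Together 1408.
Add back pairs where two caps are both exceeded: 84 + 165 + 10 + 165 + 10 + 35 = 469.
Subtract triples: 20 + 0 + 0 + 0 = 20.
By inclusion–exclusion the count is 969 − 1408 + 469 − 20 = 10.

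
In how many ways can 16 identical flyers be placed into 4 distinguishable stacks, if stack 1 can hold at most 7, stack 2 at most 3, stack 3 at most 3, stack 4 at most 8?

Without the upper bounds there are C(19,3) = 969 ways to split 16 among 4 stacks.
Subtract solutions that violate a single cap (substitute x_i' = x_i − (cap_i+1)): x_1 ≥ 8 gives C(11,3) = 165; x_2 ≥ 4 gives C(15,3) = 455; x_3 ≥ 4 gives C(15,3) = 455; x_4 ≥ 9 gives C(10,3) = 120. Together 1195.
Add back pairs where two caps are both exceeded: 35 + 35 + 0 + 165 + 20 + 20 = 275.
Subtract triples: 1 + 0 + 0 + 0 = 1.
By inclusion–exclusion the count is 969 − 1195 + 275 − 1 = 48.

48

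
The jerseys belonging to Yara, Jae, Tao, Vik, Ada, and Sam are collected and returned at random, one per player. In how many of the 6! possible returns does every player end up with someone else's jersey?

265

Let Aᵢ be the assignments in which player i gets their old jersey. We want the size of the complement of A₁∪…∪A_6.
By inclusion–exclusion this is Σ_{j=0}^{6} (−1)^j C(6,j)·(6−j)!.
Computing: 720 − 720 + 360 − 120 + 30 − 6 + 1 = 265.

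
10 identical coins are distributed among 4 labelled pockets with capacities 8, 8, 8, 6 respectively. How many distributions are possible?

254

By stars and bars, unrestricted non-negative solutions to x_1+…+x_4 = 10 number C(10+3,3) = 286.
Subtract solutions that violate a single cap (substitute x_i' = x_i − (cap_i+1)): x_1 ≥ 9 gives C(4,3) = 4; x_2 ≥ 9 gives C(4,3) = 4; x_3 ≥ 9 gives C(4,3) = 4; x_4 ≥ 7 gives C(6,3) = 20. Together 32.
No two caps can be exceeded simultaneously, so the pair terms are all 0.
By inclusion–exclusion the count is 286 − 32 + 0 = 254.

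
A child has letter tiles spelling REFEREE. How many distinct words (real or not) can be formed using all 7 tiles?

105

Letter multiplicities in REFEREE: E×4, F×1, R×2.
So there are 7! / (4!·2!) = 105 distinguishable arrangements.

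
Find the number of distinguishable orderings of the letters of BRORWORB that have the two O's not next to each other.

1260

Total arrangements of BRORWORB: 8!/(3!·2!·2!) = 1680.
Arrangements with the O's together: treat OO as one letter, giving (7)!/(3!·2!) = 420.
Hence 1680 − 420 = 1260.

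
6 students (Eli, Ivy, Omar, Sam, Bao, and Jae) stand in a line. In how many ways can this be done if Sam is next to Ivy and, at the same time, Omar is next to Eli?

Treat {Sam,Ivy} as one block (2 orders) and {Omar,Eli} as another (2 orders).
That leaves 4 units to arrange: 2 × 2 × 4! = 4 × 24 = 96.

96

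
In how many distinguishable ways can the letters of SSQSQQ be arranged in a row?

The 6 letters of SSQSQQ have repeats: Q appearing 3 times and S appearing 3 times.
Dividing 6! = 720 by 3!·3! = 36 for the repeated letters gives 20.

20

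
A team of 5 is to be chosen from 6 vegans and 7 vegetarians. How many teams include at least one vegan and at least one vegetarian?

1260

With no constraint there are C(13,5) = 1287 possible selections.
Selections missing a whole group: no vegans → C(7,5) = 21; no vegetarians → C(6,5) = 6.
Both groups omitted at once is impossible, so 1287 − 27 = 1260.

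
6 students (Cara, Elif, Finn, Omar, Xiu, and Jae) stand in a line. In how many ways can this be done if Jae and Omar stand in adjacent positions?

Place the 4 others and the Jae-Omar pair as 5 objects in a line; the pair has 2 internal arrangements.
That gives 2 × 5! = 2 × 120 = 240.

240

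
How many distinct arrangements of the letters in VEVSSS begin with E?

With the first slot taken by E, it remains to arrange the other 5 letters (VVSSS).
Those 5 letters have S appearing 3 times and V appearing twice, giving (5)!/(3!·2!) = 10.

10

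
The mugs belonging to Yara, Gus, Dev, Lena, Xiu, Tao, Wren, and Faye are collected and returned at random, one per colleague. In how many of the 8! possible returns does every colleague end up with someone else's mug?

This is the derangement count D_8: permutations of 8 items with no fixed point.
By inclusion–exclusion this is Σ_{j=0}^{8} (−1)^j C(8,j)·(8−j)!.
Computing: 40320 − 40320 + 20160 − 6720 + 1680 − 336 + 56 − 8 + 1 = 14833.

14833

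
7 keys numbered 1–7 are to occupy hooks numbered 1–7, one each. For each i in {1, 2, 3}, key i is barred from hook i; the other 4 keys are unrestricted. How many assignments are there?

3216

Let Aᵢ (for i ∈ {1, 2, 3}) be the placements that put key i in its forbidden hook. Any j of these fix j positions, leaving (7−j)! ways to fill the rest, and there are C(3,j) ways to pick which j.
By inclusion–exclusion, the number of valid placements is Σ_{j=0}^{3} (−1)^j C(3,j)·(7−j)!.
Computing: 5040 − 2160 + 360 − 24 = 3216.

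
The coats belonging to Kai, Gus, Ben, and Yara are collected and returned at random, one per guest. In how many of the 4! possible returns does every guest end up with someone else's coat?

Count assignments avoiding every fixed point. For any j of the 4 guests fixed to their own coat, the other 4−j can be arranged in (4−j)! ways.
By inclusion–exclusion this is Σ_{j=0}^{4} (−1)^j C(4,j)·(4−j)!.
Computing: 24 − 24 + 12 − 4 + 1 = 9.

9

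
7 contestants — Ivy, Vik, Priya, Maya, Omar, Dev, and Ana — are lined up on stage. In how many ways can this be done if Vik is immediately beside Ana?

1440

Treat {Vik, Ana} as a single unit. There are 6 units to order, and the pair itself can be ordered 2 ways.
That gives 2 × 6! = 2 × 720 = 1440.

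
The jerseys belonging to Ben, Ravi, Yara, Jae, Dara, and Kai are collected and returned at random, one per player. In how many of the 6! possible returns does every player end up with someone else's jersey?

Let Aᵢ be the assignments in which player i gets their old jersey. We want the size of the complement of A₁∪…∪A_6.
By inclusion–exclusion this is Σ_{j=0}^{6} (−1)^j C(6,j)·(6−j)!.
Computing: 720 − 720 + 360 − 120 + 30 − 6 + 1 = 265.

265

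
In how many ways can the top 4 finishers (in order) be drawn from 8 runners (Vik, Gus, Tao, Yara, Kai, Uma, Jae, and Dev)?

This is an ordered selection of 4 from 8: P(8,4).
That gives 8 × 7 × 6 × 5 = 1680.

1680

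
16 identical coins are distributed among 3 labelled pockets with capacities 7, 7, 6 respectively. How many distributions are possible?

15

Ignoring the caps, the number of non-negative solutions to x_1+…+x_3 = 16 is C(18,2) = 153.
Subtract solutions that violate a single cap (substitute x_i' = x_i − (cap_i+1)): x_1 ≥ 8 gives C(10,2) = 45; x_2 ≥ 8 gives C(10,2) = 45; x_3 ≥ 7 gives C(11,2) = 55. Together 145.
Add back pairs where two caps are both exceeded: 1 + 3 + 3 = 7.
By inclusion–exclusion the count is 153 − 145 + 7 = 15.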